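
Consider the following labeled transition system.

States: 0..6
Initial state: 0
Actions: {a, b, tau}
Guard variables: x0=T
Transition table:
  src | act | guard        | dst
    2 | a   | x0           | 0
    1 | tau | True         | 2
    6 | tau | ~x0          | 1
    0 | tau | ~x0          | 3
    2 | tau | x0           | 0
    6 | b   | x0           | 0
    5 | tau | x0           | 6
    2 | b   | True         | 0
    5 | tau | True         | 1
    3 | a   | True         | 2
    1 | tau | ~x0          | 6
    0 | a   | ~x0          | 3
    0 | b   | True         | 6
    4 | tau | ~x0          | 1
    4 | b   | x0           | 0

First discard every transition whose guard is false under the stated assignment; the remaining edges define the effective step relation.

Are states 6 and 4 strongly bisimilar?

Refine partition for ~:
  round 0: {{0,1,2,3,4,5,6}}
  round 1: {{0,4,6},{1,5},{2},{3}}
  round 2: {{0,4,6},{1},{2},{3},{5}}
5 equivalence class(es) (converged in 3)
6∈{0,4,6}, 4∈{0,4,6}

Answer: BISIMILAR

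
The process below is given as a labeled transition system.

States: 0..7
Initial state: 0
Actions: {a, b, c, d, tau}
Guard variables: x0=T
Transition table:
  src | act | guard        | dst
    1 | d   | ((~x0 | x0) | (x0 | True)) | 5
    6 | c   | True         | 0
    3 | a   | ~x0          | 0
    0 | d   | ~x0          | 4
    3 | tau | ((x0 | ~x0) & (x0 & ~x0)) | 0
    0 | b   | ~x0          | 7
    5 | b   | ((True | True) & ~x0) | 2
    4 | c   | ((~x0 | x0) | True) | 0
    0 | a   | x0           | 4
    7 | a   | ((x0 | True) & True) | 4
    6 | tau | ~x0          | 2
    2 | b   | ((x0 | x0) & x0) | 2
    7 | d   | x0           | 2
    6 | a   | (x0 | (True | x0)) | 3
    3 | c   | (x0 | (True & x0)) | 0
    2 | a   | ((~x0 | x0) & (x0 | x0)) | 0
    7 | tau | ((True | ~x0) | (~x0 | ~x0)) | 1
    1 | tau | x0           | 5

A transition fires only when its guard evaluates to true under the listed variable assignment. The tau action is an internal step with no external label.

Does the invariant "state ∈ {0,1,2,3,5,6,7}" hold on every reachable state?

Answer: INVARIANT VIOLATED at state 4

Trace:
Safe = {0,1,2,3,5,6,7}
R = {0,4}
  0: ✓
  4: outside
counterexample path to 4: a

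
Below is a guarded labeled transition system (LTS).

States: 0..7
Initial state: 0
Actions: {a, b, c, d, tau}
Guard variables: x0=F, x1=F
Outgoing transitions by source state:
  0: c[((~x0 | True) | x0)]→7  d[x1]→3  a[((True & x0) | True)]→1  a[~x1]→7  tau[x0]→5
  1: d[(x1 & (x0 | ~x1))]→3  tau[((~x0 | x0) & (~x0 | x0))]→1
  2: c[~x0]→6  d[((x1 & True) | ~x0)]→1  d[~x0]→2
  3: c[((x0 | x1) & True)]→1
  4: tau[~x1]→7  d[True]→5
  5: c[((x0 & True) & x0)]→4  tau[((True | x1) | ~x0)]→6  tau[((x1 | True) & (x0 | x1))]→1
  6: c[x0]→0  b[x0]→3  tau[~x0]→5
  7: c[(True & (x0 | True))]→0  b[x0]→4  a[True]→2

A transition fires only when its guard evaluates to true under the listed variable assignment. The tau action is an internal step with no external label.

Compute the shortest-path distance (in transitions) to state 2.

BFS to 2:
  depth 0: {0}
  depth 1: {1,7}
  depth 2: {2}
2 enters at depth 2; path a·a

Answer: 2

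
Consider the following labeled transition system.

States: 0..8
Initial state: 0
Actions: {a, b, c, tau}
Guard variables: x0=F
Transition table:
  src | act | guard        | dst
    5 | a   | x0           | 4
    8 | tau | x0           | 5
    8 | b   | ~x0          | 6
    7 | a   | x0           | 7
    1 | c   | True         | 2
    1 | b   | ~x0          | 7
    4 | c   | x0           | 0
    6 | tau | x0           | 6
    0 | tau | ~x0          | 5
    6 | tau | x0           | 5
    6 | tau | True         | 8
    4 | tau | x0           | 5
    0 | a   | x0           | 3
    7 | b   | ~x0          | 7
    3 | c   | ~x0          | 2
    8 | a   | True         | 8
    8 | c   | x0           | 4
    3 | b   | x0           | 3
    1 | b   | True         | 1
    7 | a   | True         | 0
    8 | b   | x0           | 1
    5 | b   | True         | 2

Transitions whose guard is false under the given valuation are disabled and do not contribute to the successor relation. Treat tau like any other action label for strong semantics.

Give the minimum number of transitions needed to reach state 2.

Layered search for 2:
  depth 0: {0}
  depth 1: {5}
  depth 2: {2}
depth(2)=2, e.g. tau·b

Answer: 2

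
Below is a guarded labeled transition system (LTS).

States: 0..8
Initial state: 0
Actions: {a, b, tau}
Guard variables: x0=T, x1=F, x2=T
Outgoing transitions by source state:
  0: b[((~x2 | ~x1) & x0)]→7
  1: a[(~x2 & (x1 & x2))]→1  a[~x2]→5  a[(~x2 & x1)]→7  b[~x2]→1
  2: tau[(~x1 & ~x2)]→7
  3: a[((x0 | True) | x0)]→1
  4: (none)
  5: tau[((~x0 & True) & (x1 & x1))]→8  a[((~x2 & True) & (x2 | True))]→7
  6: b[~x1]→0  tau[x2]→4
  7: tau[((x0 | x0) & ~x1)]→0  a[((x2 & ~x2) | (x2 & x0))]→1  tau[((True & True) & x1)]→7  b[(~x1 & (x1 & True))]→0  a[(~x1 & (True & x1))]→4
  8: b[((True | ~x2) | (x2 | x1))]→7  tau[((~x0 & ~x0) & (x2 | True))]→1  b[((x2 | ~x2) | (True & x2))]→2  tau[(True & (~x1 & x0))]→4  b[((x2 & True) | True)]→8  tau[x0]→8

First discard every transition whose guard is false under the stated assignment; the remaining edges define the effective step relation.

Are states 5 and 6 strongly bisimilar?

Refine partition for ~:
  P[0] = {{0,1,2,3,4,5,6,7,8}}
  P[1] = {{0},{1,2,4,5},{3},{6,8},{7}}
  P[2] = {{0},{1,2,4,5},{3},{6},{7},{8}}
6 equivalence class(es) (converged in 3)
[5]={1,2,4,5}  [6]={6}

Answer: NOT BISIMILAR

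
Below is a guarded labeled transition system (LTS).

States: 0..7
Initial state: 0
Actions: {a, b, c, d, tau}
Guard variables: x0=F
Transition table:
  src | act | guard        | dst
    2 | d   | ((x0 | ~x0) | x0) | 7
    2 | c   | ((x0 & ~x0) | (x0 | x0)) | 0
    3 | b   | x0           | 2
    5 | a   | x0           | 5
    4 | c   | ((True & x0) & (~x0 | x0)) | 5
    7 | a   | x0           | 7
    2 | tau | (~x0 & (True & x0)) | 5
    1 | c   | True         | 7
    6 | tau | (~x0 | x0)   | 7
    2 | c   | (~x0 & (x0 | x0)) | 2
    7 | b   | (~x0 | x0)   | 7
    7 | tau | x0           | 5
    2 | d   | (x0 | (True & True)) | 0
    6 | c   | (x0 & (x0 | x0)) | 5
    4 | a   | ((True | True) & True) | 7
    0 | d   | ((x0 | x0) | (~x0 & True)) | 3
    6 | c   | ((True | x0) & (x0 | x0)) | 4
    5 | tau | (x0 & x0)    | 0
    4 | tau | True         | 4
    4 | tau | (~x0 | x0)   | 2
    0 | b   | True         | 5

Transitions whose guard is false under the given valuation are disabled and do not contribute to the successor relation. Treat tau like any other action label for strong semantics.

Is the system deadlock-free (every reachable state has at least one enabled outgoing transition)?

Answer: DEADLOCK at state 3

Analysis:
R = {0,3,5}
  0: b→5  d→3  [2 exit(s)]
  3: ∅  [deadlock]
  5: ∅  [deadlock]
witness 3: d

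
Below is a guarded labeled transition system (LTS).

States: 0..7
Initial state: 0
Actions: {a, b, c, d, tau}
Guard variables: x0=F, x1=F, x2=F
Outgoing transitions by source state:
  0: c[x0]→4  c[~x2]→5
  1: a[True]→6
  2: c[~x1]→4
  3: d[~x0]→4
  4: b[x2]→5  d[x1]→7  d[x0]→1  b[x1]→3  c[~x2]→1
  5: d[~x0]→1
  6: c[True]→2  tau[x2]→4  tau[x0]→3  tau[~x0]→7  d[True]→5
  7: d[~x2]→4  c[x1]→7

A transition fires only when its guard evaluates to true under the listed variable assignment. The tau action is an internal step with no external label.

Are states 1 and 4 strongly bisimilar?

Answer: NOT BISIMILAR

Analysis:
Refine partition for ~:
  π0 = {{0,1,2,3,4,5,6,7}}
  π1 = {{0,2,4},{1},{3,5,7},{6}}
  π2 = {{0},{1},{2},{3,7},{4},{5},{6}}
7 equivalence class(es) (converged in 3)
[1]={1}  [4]={4}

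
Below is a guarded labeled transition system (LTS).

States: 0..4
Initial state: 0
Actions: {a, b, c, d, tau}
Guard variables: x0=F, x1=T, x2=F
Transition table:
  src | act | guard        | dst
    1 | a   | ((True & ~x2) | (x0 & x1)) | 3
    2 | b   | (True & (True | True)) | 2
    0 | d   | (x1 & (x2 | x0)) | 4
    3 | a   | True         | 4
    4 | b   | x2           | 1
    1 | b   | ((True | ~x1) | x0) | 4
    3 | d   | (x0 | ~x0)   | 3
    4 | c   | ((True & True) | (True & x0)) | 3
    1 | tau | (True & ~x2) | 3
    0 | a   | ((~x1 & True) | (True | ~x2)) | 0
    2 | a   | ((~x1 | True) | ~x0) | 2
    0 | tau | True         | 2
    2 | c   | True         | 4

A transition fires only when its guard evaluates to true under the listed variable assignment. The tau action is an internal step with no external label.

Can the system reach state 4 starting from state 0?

Answer: REACHABLE

Working:
After dropping false guards: 11 live edges.
Layer 0: {0}
Layer 1: {2}  now seen {0,2}
Layer 2: {4}  now seen {0,2,4}
Layer 3: {3}  now seen {0,2,3,4}
R = {0,2,3,4}
trace reaching 4: tau·c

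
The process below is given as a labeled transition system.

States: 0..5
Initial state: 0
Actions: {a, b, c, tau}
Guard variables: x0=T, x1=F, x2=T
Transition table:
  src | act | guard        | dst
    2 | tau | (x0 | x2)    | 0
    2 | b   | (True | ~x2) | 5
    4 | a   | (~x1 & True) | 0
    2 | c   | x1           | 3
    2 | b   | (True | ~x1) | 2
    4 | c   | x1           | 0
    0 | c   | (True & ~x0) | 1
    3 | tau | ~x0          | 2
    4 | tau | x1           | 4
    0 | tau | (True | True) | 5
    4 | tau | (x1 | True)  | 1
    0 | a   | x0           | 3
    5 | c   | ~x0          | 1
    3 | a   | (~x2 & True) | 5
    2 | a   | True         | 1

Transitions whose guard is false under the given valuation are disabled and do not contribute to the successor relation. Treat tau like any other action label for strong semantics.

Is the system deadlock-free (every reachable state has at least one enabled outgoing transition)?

Answer: DEADLOCK at state 3

Analysis:
Reach set: {0,3,5}
  0: a→3  tau→5  [2 out]
  3: ∅  [deadlock]
  5: ∅  [deadlock]
Path to 3: a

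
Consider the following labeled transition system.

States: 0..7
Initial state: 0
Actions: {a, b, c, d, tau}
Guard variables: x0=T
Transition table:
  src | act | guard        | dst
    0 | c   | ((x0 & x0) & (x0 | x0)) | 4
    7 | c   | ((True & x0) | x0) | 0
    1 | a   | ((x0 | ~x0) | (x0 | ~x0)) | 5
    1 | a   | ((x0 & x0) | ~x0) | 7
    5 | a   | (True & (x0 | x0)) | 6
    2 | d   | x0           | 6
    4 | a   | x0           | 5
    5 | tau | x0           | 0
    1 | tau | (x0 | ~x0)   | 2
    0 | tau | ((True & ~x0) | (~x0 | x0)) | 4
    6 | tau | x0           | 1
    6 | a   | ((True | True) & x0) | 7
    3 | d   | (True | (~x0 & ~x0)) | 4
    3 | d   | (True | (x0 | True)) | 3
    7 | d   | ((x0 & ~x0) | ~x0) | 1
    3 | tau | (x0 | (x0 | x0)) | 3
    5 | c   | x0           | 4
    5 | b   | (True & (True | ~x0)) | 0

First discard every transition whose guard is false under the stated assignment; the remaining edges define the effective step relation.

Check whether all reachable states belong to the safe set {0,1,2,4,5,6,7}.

Allowed set {0,1,2,4,5,6,7}
Reach set: {0,1,2,4,5,6,7}
  0: safe
  1: safe
  2: safe
  4: safe
  5: safe
  6: safe
  7: safe

Answer: INVARIANT HOLDS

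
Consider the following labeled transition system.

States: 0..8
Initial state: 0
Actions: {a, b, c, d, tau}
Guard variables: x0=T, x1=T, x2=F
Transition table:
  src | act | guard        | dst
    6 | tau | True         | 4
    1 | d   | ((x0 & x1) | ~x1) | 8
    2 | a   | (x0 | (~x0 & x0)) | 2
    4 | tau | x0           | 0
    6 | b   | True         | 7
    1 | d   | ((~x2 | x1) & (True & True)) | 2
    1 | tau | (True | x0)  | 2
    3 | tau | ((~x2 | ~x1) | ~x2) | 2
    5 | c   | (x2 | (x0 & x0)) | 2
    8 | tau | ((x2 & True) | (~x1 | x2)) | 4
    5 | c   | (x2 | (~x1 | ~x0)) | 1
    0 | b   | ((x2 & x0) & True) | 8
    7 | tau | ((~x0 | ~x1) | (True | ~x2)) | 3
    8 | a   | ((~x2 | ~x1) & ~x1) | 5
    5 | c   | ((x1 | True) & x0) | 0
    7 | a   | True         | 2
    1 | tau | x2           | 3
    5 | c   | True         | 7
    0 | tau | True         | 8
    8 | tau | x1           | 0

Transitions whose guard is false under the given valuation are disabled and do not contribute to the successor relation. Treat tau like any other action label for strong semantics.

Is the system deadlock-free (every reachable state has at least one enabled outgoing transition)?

Answer: DEADLOCK-FREE

Trace:
Reach set: {0,8}
  0: tau→8  [deg 1]
  8: tau→0  [deg 1]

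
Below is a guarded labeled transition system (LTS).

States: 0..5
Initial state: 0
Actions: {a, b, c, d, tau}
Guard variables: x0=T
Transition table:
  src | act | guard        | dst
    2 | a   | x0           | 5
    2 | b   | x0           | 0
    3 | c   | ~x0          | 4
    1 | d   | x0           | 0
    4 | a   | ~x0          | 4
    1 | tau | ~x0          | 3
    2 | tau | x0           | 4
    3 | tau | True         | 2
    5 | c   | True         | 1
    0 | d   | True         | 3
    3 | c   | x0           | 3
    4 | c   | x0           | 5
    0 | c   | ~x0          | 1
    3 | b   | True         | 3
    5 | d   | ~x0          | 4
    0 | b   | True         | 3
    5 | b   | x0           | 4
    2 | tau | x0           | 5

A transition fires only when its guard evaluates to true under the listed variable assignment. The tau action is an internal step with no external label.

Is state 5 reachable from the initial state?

13 transition(s) survive guard evaluation.
depth 0: {0}
depth 1: {3}  total {0,3}
depth 2: {2}  total {0,2,3}
depth 3: {4,5}  total {0,2,3,4,5}
depth 4: {1}  total {0,1,2,3,4,5}
Reachable = {0,1,2,3,4,5}
Path to 5: d·tau·a

Answer: REACHABLE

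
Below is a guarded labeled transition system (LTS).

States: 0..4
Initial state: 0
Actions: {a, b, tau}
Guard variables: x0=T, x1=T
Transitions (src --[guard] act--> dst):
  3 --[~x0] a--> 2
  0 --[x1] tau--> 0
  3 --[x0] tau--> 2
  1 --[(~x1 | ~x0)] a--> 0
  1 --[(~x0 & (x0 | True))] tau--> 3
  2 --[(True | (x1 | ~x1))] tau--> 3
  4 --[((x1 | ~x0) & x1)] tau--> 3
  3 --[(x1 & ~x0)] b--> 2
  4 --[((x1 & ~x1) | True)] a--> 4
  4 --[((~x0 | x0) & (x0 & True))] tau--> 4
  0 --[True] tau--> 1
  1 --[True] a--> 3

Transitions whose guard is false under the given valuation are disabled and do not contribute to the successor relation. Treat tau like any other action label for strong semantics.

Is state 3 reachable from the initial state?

Answer: REACHABLE

Trace:
After dropping false guards: 8 live edges.
L0 = {0}
L1 = {1}  cumulative {0,1}
L2 = {3}  cumulative {0,1,3}
L3 = {2}  cumulative {0,1,2,3}
Reach set: {0,1,2,3}
trace reaching 3: tau·a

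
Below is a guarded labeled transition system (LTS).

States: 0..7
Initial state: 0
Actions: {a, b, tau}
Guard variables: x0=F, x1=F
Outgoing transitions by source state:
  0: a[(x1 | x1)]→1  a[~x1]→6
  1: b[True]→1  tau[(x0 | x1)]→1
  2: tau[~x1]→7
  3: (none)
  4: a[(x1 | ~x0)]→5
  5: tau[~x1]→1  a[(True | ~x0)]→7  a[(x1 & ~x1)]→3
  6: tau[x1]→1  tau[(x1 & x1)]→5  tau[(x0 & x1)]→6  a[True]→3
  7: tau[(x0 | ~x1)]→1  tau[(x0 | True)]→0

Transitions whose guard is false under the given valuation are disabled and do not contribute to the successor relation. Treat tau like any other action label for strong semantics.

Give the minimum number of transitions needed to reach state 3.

BFS to 3:
  L0 = {0}
  L1 = {6}
  L2 = {3}
depth(3)=2, e.g. a·a

Answer: 2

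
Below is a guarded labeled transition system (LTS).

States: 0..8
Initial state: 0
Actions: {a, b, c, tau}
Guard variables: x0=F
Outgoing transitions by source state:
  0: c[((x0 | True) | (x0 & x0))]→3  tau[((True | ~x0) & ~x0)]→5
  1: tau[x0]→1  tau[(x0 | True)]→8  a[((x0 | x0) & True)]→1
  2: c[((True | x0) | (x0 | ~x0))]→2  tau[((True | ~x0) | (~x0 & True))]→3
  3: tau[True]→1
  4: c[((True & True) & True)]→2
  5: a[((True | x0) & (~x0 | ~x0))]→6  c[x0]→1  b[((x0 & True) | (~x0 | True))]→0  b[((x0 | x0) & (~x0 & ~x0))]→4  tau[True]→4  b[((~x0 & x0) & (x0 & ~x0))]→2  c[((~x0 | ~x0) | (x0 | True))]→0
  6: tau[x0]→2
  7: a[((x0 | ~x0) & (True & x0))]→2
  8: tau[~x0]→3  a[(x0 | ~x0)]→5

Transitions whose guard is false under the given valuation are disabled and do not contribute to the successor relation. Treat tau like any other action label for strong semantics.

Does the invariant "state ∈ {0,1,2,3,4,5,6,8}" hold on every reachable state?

Answer: INVARIANT HOLDS

Trace:
Allowed set {0,1,2,3,4,5,6,8}
Reach set: {0,1,2,3,4,5,6,8}
  0: ok
  1: ok
  2: ok
  3: ok
  4: ok
  5: ok
  6: ok
  8: ok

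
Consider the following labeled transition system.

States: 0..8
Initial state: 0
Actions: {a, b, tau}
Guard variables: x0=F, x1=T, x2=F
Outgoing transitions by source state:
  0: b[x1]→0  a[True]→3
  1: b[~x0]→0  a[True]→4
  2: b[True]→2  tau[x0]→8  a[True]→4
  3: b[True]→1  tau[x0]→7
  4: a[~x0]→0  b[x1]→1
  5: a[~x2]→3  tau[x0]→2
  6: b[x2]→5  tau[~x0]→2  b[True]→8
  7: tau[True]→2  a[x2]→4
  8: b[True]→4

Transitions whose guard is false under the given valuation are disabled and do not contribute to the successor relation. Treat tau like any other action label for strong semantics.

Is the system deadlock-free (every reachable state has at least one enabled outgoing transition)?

Reachable = {0,1,3,4}
  0: a→3  b→0  [2 out]
  1: a→4  b→0  [2 out]
  3: b→1  [1 out]
  4: a→0  b→1  [2 out]

Answer: DEADLOCK-FREE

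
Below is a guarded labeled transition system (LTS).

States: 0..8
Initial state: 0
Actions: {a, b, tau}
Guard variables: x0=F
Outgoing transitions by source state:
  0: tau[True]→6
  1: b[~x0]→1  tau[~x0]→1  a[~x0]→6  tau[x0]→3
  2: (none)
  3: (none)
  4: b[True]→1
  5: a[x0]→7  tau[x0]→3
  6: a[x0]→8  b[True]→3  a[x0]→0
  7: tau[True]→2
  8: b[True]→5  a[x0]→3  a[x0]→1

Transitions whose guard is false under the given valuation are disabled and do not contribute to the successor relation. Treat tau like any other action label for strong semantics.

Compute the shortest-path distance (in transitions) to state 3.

Answer: 2

Working:
BFS to 3:
  depth 0: {0}
  depth 1: {6}
  depth 2: {3}
3 enters at depth 2; path tau·b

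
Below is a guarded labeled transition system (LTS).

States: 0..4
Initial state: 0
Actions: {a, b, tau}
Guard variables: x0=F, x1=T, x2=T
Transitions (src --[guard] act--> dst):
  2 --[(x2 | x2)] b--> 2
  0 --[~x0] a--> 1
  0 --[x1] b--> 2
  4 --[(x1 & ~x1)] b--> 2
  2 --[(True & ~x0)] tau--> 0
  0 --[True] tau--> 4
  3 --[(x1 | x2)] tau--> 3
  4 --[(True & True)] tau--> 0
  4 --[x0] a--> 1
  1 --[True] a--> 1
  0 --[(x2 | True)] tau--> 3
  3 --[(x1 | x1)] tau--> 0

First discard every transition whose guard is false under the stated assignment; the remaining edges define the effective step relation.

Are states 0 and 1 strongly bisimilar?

Answer: NOT BISIMILAR

Analysis:
Bisimulation quotient by refinement:
  P[0] = {{0,1,2,3,4}}
  P[1] = {{0},{1},{2},{3,4}}
  P[2] = {{0},{1},{2},{3},{4}}
5 equivalence class(es) (converged in 3)
[0]={0}  [1]={1}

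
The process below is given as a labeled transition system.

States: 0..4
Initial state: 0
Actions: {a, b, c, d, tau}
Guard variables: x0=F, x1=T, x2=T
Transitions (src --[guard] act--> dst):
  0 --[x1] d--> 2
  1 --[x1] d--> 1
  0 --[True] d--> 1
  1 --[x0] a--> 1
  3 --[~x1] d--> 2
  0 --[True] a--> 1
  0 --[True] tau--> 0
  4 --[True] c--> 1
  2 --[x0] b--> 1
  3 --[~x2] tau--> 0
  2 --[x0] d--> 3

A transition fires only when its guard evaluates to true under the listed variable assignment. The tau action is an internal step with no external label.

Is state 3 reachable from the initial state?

6 transition(s) survive guard evaluation.
Layer 0: {0}
Layer 1: {1,2}  now seen {0,1,2}
R = {0,1,2}

Answer: UNREACHABLE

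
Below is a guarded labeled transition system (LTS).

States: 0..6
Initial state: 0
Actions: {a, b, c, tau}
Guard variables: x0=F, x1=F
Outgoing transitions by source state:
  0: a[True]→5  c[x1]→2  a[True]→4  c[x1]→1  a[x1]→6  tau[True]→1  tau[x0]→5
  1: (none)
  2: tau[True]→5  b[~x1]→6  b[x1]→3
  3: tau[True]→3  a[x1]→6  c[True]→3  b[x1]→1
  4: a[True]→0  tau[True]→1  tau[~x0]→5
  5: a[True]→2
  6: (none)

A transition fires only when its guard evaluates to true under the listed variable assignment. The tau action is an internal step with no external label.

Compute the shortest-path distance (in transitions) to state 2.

Answer: 2

Working:
Layered search for 2:
  depth 0: {0}
  depth 1: {1,4,5}
  depth 2: {2}
depth(2)=2, e.g. a·a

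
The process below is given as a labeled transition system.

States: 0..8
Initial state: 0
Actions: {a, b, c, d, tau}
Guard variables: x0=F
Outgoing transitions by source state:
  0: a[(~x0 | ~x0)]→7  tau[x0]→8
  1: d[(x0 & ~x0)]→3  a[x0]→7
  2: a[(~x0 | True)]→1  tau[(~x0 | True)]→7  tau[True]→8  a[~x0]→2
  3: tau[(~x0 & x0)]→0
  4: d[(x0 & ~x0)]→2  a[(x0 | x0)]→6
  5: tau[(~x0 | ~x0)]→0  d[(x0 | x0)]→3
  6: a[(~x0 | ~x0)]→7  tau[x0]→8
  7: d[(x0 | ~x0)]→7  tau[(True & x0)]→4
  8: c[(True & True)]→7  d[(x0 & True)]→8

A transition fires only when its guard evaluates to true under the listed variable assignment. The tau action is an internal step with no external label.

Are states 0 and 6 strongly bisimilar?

Answer: BISIMILAR

Trace:
Refine partition for ~:
  P[0] = {{0,1,2,3,4,5,6,7,8}}
  P[1] = {{0,6},{1,3,4},{2},{5},{7},{8}}
stable after 2 split(s): 6 block(s)
class of 0: {0,6}; class of 6: {0,6}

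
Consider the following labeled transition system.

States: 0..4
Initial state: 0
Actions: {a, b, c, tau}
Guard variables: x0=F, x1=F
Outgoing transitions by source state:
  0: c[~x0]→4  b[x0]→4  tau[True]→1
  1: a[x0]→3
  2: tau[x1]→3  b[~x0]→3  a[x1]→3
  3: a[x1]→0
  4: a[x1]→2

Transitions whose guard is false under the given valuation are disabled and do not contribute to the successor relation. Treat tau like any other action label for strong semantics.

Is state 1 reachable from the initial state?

Answer: REACHABLE

Trace:
3 transition(s) survive guard evaluation.
depth 0: {0}
depth 1: {1,4}  cumulative {0,1,4}
Reachable = {0,1,4}
Path to 1: tau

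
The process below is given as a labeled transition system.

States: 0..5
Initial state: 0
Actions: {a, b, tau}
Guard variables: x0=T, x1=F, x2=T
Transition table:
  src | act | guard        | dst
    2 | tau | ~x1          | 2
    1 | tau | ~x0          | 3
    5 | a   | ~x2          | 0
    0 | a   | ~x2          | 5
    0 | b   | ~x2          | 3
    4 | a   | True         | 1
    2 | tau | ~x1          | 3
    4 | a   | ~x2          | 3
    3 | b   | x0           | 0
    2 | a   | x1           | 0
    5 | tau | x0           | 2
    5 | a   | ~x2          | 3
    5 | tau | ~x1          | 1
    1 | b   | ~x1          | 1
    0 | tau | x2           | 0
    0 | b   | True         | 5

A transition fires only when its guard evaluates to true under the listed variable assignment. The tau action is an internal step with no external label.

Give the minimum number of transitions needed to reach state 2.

Answer: 2

Analysis:
Breadth-first toward 2:
  Layer 0: {0}
  Layer 1: {5}
  Layer 2: {1,2}
depth(2)=2, e.g. b·tau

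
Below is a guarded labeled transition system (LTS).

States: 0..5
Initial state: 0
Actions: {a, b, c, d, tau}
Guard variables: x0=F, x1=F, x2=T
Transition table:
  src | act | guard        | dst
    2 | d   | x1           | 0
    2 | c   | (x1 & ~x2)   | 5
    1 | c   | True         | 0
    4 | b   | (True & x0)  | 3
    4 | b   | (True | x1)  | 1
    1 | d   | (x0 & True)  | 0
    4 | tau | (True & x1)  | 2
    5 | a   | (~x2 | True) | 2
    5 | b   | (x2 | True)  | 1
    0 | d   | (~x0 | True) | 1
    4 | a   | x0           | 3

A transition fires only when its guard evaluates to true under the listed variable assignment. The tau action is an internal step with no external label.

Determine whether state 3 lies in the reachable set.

Answer: UNREACHABLE

Trace:
Guard filter leaves 5 enabled edge(s).
L0 = {0}
L1 = {1}  now seen {0,1}
Reach set: {0,1}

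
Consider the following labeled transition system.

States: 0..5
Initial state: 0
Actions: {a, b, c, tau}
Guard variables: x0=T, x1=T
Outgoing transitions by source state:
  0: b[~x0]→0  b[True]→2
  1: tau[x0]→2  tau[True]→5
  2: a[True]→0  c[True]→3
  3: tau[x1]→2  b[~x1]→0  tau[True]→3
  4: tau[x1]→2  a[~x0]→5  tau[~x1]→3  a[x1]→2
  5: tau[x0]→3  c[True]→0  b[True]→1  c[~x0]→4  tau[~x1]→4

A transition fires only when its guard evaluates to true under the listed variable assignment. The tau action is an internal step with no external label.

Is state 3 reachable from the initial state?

Guard filter leaves 12 enabled edge(s).
depth 0: {0}
depth 1: {2}  now seen {0,2}
depth 2: {3}  now seen {0,2,3}
Reachable = {0,2,3}
Path to 3: b·c

Answer: REACHABLE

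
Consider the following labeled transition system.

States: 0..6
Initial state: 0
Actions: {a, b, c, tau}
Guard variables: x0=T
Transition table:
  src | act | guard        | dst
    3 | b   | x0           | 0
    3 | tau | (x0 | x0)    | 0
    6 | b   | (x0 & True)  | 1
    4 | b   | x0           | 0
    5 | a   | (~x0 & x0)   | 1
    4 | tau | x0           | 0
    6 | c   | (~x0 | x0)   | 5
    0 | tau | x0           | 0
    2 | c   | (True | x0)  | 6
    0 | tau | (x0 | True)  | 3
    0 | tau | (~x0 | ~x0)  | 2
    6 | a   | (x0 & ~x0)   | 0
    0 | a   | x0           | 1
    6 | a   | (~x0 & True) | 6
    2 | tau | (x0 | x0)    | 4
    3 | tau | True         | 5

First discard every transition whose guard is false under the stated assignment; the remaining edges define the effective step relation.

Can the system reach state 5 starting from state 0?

12 transition(s) survive guard evaluation.
depth 0: {0}
depth 1: {1,3}  total {0,1,3}
depth 2: {5}  total {0,1,3,5}
Reach set: {0,1,3,5}
Path to 5: tau·tau

Answer: REACHABLE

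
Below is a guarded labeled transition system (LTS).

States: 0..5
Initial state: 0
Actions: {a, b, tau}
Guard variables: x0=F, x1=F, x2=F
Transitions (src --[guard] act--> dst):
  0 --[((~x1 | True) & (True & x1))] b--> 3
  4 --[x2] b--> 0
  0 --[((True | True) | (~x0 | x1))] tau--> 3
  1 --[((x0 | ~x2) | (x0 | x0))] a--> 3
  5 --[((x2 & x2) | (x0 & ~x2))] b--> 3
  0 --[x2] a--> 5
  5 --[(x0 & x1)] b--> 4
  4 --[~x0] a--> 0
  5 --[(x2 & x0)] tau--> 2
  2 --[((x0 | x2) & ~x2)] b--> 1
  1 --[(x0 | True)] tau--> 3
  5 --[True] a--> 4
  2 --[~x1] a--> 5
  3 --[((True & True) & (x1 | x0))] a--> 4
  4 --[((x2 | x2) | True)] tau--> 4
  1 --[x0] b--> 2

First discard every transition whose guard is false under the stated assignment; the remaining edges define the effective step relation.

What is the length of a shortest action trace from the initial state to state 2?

Answer: UNREACHABLE

Working:
Breadth-first toward 2:
  Layer 0: {0}
  Layer 1: {3}
2 never appears.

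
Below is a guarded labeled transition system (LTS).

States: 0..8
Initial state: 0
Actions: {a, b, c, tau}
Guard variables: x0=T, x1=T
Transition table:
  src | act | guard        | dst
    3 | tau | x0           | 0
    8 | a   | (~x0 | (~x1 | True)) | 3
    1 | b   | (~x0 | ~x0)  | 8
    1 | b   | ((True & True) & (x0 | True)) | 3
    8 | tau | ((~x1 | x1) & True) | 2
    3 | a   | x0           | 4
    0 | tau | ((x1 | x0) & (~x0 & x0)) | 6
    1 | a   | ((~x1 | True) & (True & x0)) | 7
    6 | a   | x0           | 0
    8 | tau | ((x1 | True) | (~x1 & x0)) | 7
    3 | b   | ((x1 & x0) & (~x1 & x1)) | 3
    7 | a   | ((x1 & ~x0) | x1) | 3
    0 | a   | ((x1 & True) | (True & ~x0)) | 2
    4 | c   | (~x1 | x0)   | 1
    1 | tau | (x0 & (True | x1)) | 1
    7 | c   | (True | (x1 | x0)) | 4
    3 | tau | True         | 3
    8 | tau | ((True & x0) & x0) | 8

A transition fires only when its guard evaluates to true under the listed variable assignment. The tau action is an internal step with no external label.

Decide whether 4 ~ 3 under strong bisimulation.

Compute ~ classes (split until stable):
  π0 = {{0,1,2,3,4,5,6,7,8}}
  π1 = {{0,6},{1},{2,5},{3,8},{4},{7}}
  π2 = {{0},{1},{2,5},{3},{4},{6},{7},{8}}
Fixed point at round 3; 8 class(es).
[4]={4}  [3]={3}

Answer: NOT BISIMILAR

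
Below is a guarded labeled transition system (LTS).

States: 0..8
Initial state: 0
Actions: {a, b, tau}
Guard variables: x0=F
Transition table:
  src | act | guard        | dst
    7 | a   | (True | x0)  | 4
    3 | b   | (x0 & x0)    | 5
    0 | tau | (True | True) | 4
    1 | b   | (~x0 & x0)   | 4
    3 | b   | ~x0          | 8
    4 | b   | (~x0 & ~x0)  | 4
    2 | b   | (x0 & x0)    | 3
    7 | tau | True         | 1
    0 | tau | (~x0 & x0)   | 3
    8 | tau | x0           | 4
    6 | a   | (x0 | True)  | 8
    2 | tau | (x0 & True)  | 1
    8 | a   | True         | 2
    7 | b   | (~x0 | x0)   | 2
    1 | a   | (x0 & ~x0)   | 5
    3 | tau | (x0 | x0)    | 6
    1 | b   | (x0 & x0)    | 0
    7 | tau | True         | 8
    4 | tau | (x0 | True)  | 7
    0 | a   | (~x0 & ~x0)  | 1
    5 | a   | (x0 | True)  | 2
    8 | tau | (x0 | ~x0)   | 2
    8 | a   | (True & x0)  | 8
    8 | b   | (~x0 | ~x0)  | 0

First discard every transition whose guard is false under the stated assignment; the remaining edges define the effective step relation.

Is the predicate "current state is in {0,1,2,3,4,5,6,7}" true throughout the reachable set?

Answer: INVARIANT VIOLATED at state 8

Analysis:
Inv-set: {0,1,2,3,4,5,6,7}
Reach set: {0,1,2,4,7,8}
  0: ✓
  1: ✓
  2: ✓
  4: ✓
  7: ✓
  8: VIOLATES
counterexample path to 8: tau·tau·tau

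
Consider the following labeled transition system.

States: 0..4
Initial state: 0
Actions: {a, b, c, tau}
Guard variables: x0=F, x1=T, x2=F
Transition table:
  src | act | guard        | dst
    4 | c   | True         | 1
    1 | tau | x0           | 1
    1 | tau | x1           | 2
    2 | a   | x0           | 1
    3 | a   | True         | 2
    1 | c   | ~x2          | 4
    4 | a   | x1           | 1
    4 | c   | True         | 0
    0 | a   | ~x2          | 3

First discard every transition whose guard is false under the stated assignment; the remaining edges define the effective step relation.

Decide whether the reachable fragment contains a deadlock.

Answer: DEADLOCK at state 2

Analysis:
Reachable = {0,2,3}
  0: a→3  [1 exit(s)]
  2: ∅  [STUCK]
  3: a→2  [1 exit(s)]
Path to 2: a·a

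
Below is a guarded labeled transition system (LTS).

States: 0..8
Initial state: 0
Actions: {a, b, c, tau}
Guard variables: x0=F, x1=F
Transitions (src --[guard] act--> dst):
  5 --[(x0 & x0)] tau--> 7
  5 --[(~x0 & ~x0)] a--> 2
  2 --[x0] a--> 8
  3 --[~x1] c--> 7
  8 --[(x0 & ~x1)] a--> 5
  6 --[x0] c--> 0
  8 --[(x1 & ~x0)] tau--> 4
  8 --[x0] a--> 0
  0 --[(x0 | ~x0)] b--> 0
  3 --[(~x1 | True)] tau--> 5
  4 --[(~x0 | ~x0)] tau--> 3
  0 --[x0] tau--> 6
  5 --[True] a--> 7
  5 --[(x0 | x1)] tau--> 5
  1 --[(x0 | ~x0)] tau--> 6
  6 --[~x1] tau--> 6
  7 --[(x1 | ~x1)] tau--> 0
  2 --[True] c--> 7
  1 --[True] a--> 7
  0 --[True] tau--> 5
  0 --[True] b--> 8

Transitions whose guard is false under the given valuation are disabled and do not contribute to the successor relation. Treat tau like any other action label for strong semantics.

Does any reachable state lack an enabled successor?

R = {0,2,5,7,8}
  0: b→0  b→8  tau→5  [3 out]
  2: c→7  [1 out]
  5: a→2  a→7  [2 out]
  7: tau→0  [1 out]
  8: ∅  [STUCK]
trace reaching 8: b

Answer: DEADLOCK at state 8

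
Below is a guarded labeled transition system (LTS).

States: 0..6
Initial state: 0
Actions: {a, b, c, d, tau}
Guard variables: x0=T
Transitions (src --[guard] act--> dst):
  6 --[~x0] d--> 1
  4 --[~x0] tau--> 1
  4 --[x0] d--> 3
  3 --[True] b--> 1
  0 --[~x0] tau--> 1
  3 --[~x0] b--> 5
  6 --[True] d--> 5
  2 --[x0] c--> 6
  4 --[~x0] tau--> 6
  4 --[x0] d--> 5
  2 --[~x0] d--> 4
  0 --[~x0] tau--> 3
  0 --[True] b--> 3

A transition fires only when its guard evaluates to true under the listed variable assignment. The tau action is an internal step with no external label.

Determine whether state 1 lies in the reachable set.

After dropping false guards: 6 live edges.
L0 = {0}
L1 = {3}  total {0,3}
L2 = {1}  total {0,1,3}
Reach set: {0,1,3}
trace reaching 1: b·b

Answer: REACHABLE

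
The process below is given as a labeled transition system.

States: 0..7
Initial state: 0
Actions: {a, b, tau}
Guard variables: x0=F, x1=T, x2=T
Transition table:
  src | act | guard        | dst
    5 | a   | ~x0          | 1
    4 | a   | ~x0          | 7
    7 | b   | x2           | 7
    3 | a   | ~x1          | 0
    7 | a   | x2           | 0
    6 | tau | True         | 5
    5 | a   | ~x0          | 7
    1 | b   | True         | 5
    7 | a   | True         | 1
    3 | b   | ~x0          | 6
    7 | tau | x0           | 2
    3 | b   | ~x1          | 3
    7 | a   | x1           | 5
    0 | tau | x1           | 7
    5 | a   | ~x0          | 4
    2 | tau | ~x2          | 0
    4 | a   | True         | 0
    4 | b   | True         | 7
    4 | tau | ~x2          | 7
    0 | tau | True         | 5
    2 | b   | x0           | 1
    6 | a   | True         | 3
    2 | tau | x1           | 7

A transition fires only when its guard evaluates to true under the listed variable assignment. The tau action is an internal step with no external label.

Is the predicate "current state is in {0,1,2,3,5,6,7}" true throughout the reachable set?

Safe = {0,1,2,3,5,6,7}
Reach set: {0,1,4,5,7}
  0: ✓
  1: ✓
  4: VIOLATES
  5: ✓
  7: ✓
witness against invariant: tau·a → 4

Answer: INVARIANT VIOLATED at state 4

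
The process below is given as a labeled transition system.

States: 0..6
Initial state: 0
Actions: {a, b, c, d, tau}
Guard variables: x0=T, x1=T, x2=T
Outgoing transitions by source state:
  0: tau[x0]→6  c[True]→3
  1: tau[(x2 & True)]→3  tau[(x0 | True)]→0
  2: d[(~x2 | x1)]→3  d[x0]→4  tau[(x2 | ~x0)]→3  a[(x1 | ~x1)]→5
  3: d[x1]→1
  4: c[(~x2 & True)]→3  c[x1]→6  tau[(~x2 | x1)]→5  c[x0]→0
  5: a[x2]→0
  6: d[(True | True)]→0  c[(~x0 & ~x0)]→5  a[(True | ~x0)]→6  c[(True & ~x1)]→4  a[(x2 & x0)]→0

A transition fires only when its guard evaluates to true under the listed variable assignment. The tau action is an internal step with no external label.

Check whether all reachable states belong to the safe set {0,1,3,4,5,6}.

Answer: INVARIANT HOLDS

Trace:
Allowed set {0,1,3,4,5,6}
R = {0,1,3,6}
  0: safe
  1: safe
  3: safe
  6: safe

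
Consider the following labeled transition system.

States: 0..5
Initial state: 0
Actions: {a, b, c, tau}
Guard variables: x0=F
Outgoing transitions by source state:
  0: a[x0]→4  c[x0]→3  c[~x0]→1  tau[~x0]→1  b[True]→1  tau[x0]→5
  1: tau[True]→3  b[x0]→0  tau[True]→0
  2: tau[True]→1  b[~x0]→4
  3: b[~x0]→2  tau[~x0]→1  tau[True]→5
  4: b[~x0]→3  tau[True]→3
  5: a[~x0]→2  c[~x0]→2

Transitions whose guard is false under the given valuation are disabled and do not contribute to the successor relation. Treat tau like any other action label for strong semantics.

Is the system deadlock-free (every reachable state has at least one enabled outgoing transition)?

Answer: DEADLOCK-FREE

Trace:
Reach set: {0,1,2,3,4,5}
  0: b→1  c→1  tau→1  [3 out]
  1: tau→0  tau→3  [2 out]
  2: b→4  tau→1  [2 out]
  3: b→2  tau→1  tau→5  [3 out]
  4: b→3  tau→3  [2 out]
  5: a→2  c→2  [2 out]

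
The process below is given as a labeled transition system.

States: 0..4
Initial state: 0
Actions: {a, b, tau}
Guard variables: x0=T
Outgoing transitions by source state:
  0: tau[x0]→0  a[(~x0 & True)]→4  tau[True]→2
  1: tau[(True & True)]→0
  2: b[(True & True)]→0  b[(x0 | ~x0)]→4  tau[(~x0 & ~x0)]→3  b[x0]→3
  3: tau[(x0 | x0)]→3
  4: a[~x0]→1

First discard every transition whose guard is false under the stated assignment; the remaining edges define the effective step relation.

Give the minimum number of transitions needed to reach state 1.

Answer: UNREACHABLE

Analysis:
BFS to 1:
  Layer 0: {0}
  Layer 1: {2}
  Layer 2: {3,4}
1 never appears.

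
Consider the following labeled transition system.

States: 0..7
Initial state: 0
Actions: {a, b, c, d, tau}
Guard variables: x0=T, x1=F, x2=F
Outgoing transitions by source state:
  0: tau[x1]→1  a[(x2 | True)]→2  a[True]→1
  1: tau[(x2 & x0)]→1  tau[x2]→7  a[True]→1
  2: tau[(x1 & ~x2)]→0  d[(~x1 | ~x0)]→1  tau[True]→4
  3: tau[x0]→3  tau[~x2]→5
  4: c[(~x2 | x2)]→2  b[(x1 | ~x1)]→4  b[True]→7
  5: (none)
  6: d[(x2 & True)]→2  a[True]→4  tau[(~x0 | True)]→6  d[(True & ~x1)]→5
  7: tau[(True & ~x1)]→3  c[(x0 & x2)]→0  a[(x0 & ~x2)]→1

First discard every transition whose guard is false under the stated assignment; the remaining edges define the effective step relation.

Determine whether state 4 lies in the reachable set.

Guard filter leaves 15 enabled edge(s).
L0 = {0}
L1 = {1,2}  total {0,1,2}
L2 = {4}  total {0,1,2,4}
L3 = {7}  total {0,1,2,4,7}
L4 = {3}  total {0,1,2,3,4,7}
L5 = {5}  total {0,1,2,3,4,5,7}
R = {0,1,2,3,4,5,7}
witness 4: a·tau

Answer: REACHABLE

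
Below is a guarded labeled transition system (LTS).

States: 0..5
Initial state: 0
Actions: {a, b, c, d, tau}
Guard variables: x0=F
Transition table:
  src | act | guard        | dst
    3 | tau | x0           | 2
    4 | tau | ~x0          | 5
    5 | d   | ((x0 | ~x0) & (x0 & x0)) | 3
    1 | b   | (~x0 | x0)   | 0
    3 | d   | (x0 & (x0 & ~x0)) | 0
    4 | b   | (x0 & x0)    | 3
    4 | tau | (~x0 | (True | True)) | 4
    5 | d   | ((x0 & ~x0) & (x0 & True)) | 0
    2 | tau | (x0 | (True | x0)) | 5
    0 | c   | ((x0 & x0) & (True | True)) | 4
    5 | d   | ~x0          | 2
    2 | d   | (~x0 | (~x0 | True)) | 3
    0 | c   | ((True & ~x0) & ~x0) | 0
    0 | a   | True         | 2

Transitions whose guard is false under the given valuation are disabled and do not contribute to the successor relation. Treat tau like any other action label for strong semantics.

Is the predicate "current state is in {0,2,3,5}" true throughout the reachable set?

Answer: INVARIANT HOLDS

Trace:
Allowed set {0,2,3,5}
R = {0,2,3,5}
  0: ✓
  2: ✓
  3: ✓
  5: ✓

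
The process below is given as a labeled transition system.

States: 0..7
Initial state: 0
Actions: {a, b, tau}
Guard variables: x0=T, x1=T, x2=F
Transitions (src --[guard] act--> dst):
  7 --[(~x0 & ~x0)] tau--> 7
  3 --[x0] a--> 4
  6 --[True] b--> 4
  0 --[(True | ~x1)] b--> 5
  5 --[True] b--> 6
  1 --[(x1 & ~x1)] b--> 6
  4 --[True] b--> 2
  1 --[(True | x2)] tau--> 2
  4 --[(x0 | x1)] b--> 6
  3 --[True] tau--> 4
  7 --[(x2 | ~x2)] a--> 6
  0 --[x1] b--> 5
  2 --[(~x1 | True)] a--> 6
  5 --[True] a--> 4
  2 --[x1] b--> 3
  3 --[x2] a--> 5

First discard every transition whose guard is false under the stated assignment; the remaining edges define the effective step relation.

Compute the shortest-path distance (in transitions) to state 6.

Answer: 2

Working:
Layered search for 6:
  L0 = {0}
  L1 = {5}
  L2 = {4,6}
6 enters at depth 2; path b·b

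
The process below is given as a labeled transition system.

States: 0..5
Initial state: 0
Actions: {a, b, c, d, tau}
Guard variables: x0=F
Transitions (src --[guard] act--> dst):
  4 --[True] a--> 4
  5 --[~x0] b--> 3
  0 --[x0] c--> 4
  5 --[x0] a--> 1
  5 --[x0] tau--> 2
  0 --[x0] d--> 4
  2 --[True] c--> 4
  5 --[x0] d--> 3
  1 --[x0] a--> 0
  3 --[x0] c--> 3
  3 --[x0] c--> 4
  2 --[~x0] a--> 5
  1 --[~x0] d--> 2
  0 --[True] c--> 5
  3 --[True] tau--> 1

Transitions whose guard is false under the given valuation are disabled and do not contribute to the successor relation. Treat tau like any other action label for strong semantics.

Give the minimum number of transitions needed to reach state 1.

Breadth-first toward 1:
  depth 0: {0}
  depth 1: {5}
  depth 2: {3}
  depth 3: {1}
first hit 1 at d=3 via c·b·tau

Answer: 3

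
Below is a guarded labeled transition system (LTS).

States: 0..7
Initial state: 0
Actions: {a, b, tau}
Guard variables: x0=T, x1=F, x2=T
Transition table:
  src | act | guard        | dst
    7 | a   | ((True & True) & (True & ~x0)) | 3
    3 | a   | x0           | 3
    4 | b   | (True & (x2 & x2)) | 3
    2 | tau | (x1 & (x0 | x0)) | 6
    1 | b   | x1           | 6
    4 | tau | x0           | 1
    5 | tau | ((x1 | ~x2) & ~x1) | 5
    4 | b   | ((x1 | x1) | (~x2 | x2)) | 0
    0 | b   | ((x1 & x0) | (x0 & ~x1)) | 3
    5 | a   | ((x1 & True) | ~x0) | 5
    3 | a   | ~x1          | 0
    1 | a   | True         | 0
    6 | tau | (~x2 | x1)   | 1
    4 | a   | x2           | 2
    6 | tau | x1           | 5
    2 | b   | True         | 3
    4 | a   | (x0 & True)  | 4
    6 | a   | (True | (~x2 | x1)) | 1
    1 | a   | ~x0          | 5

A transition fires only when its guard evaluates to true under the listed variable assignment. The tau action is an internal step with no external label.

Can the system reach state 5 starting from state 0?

Guard filter leaves 11 enabled edge(s).
depth 0: {0}
depth 1: {3}  total {0,3}
Reach set: {0,3}

Answer: UNREACHABLE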